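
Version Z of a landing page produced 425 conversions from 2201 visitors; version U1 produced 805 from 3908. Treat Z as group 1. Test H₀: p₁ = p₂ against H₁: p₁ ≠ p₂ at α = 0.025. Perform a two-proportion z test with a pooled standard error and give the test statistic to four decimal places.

z = -1.2065

p̂₁ = 425/2201 ≈ 0.193094, p̂₂ = 805/3908 ≈ 0.205988.
Pooled p̂ = (425+805)/(2201+3908) = 1230/6109 = 0.201342.
SE = √(0.160804 × 0.000710224) = 0.010687.
z = (0.193094 − 0.205988)/0.010687 = -0.012894/0.010687 = -1.2065.
Two-sided p-value ≈ 2·Φ(−1.207) = 0.2276; since p > α = 0.025, fail to reject H₀.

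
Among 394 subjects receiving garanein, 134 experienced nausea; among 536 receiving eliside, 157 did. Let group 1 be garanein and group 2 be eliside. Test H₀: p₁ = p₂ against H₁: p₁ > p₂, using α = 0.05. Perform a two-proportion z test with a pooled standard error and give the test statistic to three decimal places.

z = 1.534

p̂₁ = 134/394 ≈ 0.34010, p̂₂ = 157/536 ≈ 0.29291.
Pooled p̂ = (134+157)/(394+536) = 291/930 = 0.31290.
SE = √(0.214995 × 0.00440374) = 0.03077.
z = (0.34010 − 0.29291)/0.03077 = 0.04719/0.03077 = 1.534.
p-value = P(Z > 1.534) ≈ 0.0626; since p > α = 0.05, fail to reject H₀.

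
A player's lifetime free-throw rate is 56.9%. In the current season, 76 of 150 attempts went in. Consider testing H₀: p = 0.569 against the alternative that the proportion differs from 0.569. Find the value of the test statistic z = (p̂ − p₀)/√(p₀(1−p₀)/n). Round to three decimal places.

z = -1.542

p̂ = 76/150 ≈ 0.50667.
SE = √(p₀(1−p₀)/n) = √(0.24524/150) = 0.04043.
z = (0.50667 − 0.569)/0.04043 = -0.06233/0.04043 = -1.542.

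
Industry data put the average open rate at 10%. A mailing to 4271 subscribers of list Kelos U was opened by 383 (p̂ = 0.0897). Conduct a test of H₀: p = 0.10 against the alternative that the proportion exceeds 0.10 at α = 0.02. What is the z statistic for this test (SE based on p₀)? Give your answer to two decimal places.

p̂ = 383/4271 = 0.08967.
Standard error under H₀: √(0.1×0.9/4271) = 0.00459.
z = (0.08967 − 0.1)/0.00459 = -0.01033/0.00459 = -2.25.
p-value = P(Z > -2.249) ≈ 0.9878, so at α = 0.02 we fail to reject H₀.

z = -2.25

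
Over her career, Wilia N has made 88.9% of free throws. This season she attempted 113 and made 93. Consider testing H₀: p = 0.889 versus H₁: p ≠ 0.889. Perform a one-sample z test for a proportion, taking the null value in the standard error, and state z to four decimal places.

p̂ = 93/113 = 0.823009.
SE = √(p₀(1−p₀)/n) = √(0.098679/113) = 0.029551.
z = (0.823009 − 0.889)/0.029551 = -0.065991/0.029551 = -2.2331.
p-value = 2·P(Z > 2.233) ≈ 0.0255.

z = -2.2331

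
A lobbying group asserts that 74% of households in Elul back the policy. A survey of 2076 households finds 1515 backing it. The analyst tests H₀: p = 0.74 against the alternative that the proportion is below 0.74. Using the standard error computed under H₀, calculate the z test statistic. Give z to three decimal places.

z = -1.063

p̂ = 1515/2076 ≈ 0.729769.
SE = √(p₀(1−p₀)/n) = √(0.1924/2076) = 0.009627.
z = (0.729769 − 0.74)/0.009627 = -0.010231/0.009627 = -1.063.
p-value = P(Z < -1.063) ≈ 0.1439.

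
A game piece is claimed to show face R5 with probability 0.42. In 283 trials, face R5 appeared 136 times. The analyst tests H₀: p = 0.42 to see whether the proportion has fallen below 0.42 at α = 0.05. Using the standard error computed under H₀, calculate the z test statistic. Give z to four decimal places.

z = 2.0643

p̂ = 136/283 ≈ 0.480565.
SE = √(p₀(1−p₀)/n) = √(0.2436/283) = 0.029339.
z = (0.480565 − 0.42)/0.029339 = 0.060565/0.029339 = 2.0643.
p-value = P(Z < 2.064) ≈ 0.9805. With α = 0.05, fail to reject H₀.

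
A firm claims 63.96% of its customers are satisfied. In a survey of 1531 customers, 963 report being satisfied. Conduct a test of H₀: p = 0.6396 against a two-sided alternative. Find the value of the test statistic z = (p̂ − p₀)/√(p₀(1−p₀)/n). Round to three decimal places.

z = -0.864

p̂ = 963/1531 = 0.62900.
SE = √(p₀(1−p₀)/n) = √(0.23051/1531) = 0.01227.
z = (0.62900 − 0.6396)/0.01227 = -0.01060/0.01227 = -0.864.
p-value = 2·P(Z > 0.864) ≈ 0.3877.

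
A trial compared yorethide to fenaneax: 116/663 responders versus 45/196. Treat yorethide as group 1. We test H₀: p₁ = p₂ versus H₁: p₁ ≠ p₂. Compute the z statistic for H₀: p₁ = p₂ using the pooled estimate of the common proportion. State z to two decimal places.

z = -1.72

p̂₁ = 116/663 ≈ 0.1750, p̂₂ = 45/196 ≈ 0.2296.
Pooled p̂ = (116+45)/(663+196) = 161/859 = 0.1874.
SE = √(0.152298 × 0.00661034) = 0.0317.
z = (0.1750 − 0.2296)/0.0317 = -0.0546/0.0317 = -1.72.
Two-sided p-value ≈ 2·Φ(−1.722) = 0.0851.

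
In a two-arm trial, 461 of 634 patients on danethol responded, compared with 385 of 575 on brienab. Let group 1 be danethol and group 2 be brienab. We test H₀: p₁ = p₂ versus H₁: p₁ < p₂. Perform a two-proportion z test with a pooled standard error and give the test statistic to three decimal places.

z = 2.181

p̂₁ = 461/634 ≈ 0.727129, p̂₂ = 385/575 ≈ 0.669565.
Pooled p̂ = (461+385)/(634+575) = 846/1209 = 0.699752.
SE = √(p̂(1−p̂)(1/n₁+1/n₂)) = √(0.699752·0.300248·0.00331642) = √(0.000696777) = 0.026397.
z = (0.727129 − 0.669565)/0.026397 = 0.057564/0.026397 = 2.181.
p-value = P(Z < 2.181) ≈ 0.9854.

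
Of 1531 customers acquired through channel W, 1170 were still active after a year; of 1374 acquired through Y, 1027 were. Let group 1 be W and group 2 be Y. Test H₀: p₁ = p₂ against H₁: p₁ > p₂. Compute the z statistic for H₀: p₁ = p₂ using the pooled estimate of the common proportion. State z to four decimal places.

z = 1.0501

p̂₁ = 1170/1531 = 0.764206, p̂₂ = 1027/1374 = 0.747453.
Pooled p̂ = (1170+1027)/(1531+1374) = 2197/2905 = 0.756282.
SE = √(p̂(1−p̂)(1/n₁+1/n₂)) = √(0.756282·0.243718·0.00138097) = √(0.00025454) = 0.015954.
z = (0.764206 − 0.747453)/0.015954 = 0.016753/0.015954 = 1.0501.
p-value = P(Z > 1.050) ≈ 0.1468.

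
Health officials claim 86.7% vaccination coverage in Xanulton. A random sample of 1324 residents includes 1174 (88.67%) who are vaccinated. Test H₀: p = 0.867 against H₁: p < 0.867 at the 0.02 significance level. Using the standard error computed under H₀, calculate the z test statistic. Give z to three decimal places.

z = 2.112

p̂ = 1174/1324 ≈ 0.886707.
Under H₀, SE = √(0.867·0.133/1324) = √(8.70929e-05) = 0.009332.
z = (0.886707 − 0.867)/0.009332 = 0.019707/0.009332 = 2.112.
p-value = P(Z < 2.112) ≈ 0.9826. With α = 0.02, fail to reject H₀.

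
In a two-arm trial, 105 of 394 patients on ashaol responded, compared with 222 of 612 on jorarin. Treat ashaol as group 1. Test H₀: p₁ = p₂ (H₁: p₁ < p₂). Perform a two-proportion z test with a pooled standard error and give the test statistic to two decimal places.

z = -3.18

p̂₁ = 105/394 = 0.26650, p̂₂ = 222/612 = 0.36275.
Pooled p̂ = (105+222)/(394+612) = 327/1006 = 0.32505.
SE = √(p̂(1−p̂)(1/n₁+1/n₂)) = √(0.32505·0.67495·0.00417206) = √(0.000915318) = 0.03025.
z = (0.26650 − 0.36275)/0.03025 = -0.09625/0.03025 = -3.18.
p-value = P(Z < -3.181) ≈ 0.0007.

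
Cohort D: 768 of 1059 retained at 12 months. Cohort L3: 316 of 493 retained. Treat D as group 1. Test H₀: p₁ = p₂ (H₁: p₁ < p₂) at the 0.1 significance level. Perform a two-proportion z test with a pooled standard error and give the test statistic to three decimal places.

p̂₁ = 768/1059 ≈ 0.72521, p̂₂ = 316/493 ≈ 0.64097.
Pooled p̂ = (768+316)/(1059+493) = 1084/1552 = 0.69845.
SE = √(0.210616 × 0.00297268) = 0.02502.
z = (0.72521 − 0.64097)/0.02502 = 0.08424/0.02502 = 3.367.
p-value = P(Z < 3.367) ≈ 0.9996. With α = 0.1, fail to reject H₀.

z = 3.367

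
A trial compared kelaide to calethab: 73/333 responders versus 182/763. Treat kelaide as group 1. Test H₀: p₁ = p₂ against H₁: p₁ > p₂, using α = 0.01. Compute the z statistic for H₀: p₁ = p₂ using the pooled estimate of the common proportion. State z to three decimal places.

p̂₁ = 73/333 ≈ 0.21922, p̂₂ = 182/763 ≈ 0.23853.
Pooled p̂ = (73+182)/(333+763) = 255/1096 = 0.23266.
SE = √(p̂(1−p̂)(1/n₁+1/n₂)) = √(0.23266·0.76734·0.00431362) = √(0.000770117) = 0.02775.
z = (0.21922 − 0.23853)/0.02775 = -0.01931/0.02775 = -0.696.
p-value = P(Z > -0.696) ≈ 0.7568. With α = 0.01, fail to reject H₀.

z = -0.696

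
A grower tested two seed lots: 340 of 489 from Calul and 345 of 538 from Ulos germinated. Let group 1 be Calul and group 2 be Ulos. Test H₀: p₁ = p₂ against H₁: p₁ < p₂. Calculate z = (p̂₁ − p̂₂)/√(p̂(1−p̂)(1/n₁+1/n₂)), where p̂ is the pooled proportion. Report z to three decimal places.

z = 1.835

p̂₁ = 340/489 = 0.69530, p̂₂ = 345/538 = 0.64126.
Pooled p̂ = (340+345)/(489+538) = 685/1027 = 0.66699.
SE = √(0.222114 × 0.00390373) = 0.02945.
z = (0.69530 − 0.64126)/0.02945 = 0.05404/0.02945 = 1.835.
p-value = P(Z < 1.835) ≈ 0.9667.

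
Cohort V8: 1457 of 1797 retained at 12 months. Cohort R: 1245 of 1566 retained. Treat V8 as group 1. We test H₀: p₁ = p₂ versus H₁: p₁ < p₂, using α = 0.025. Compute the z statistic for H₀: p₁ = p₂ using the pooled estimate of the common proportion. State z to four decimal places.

p̂₁ = 1457/1797 = 0.810796, p̂₂ = 1245/1566 = 0.795019.
Pooled p̂ = (1457+1245)/(1797+1566) = 2702/3363 = 0.803449.
SE = √(0.157919 × 0.00119505) = 0.013738.
z = (0.810796 − 0.795019)/0.013738 = 0.015777/0.013738 = 1.1484.
p-value = P(Z < 1.148) ≈ 0.8746; since p > α = 0.025, fail to reject H₀.

z = 1.1484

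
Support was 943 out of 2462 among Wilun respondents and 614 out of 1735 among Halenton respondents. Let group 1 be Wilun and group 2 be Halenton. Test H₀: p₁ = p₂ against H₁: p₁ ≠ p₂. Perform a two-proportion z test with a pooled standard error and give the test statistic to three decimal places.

p̂₁ = 943/2462 = 0.38302, p̂₂ = 614/1735 = 0.35389.
Pooled p̂ = (943+614)/(2462+1735) = 1557/4197 = 0.37098.
SE = √(p̂(1−p̂)(1/n₁+1/n₂)) = √(0.37098·0.62902·0.000982543) = √(0.00022928) = 0.01514.
z = (0.38302 − 0.35389)/0.01514 = 0.02913/0.01514 = 1.924.
Two-sided p-value ≈ 2·Φ(−1.924) = 0.0544.

z = 1.924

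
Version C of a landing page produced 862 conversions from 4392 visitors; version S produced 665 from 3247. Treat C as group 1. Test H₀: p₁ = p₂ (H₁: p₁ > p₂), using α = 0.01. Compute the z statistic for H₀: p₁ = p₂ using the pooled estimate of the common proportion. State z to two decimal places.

p̂₁ = 862/4392 ≈ 0.19627, p̂₂ = 665/3247 ≈ 0.20480.
Pooled p̂ = (862+665)/(4392+3247) = 1527/7639 = 0.19990.
SE = √(p̂(1−p̂)(1/n₁+1/n₂)) = √(0.19990·0.80010·0.000535663) = √(8.56725e-05) = 0.00926.
z = (0.19627 − 0.20480)/0.00926 = -0.00853/0.00926 = -0.92.
p-value = P(Z > -0.922) ≈ 0.8219; since p > α = 0.01, fail to reject H₀.

z = -0.92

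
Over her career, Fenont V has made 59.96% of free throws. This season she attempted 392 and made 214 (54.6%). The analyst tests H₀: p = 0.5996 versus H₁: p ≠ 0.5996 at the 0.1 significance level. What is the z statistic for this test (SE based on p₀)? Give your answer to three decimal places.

p̂ = 214/392 ≈ 0.54592.
Standard error under H₀: √(0.5996×0.4004/392) = 0.02475.
z = (0.54592 − 0.5996)/0.02475 = -0.05368/0.02475 = -2.169.
Two-sided p-value ≈ 2·Φ(−2.169) = 0.0301, so at α = 0.1 we reject H₀.

z = -2.169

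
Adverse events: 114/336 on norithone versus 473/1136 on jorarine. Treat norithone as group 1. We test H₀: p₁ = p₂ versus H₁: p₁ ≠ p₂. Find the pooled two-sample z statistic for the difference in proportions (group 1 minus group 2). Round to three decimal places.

z = -2.535

p̂₁ = 114/336 ≈ 0.33929, p̂₂ = 473/1136 ≈ 0.41637.
Pooled p̂ = (114+473)/(336+1136) = 587/1472 = 0.39878.
SE = √(p̂(1−p̂)(1/n₁+1/n₂)) = √(0.39878·0.60122·0.00385647) = √(0.000924604) = 0.03041.
z = (0.33929 − 0.41637)/0.03041 = -0.07708/0.03041 = -2.535.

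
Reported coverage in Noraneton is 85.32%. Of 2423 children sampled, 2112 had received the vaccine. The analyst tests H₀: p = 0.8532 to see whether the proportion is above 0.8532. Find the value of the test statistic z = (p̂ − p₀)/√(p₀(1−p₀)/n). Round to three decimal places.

z = 2.566

p̂ = 2112/2423 ≈ 0.87165.
Under H₀, SE = √(0.8532·0.1468/2423) = √(5.1692e-05) = 0.00719.
z = (0.87165 − 0.8532)/0.00719 = 0.01845/0.00719 = 2.566.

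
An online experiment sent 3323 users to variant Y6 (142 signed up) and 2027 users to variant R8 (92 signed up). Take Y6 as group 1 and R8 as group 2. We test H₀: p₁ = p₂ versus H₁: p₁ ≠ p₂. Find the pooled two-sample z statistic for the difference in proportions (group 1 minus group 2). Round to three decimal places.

z = -0.461

p̂₁ = 142/3323 = 0.042732, p̂₂ = 92/2027 = 0.045387.
Pooled p̂ = (142+92)/(3323+2027) = 234/5350 = 0.043738.
SE = √(0.0418253 × 0.000794273) = 0.005764.
z = (0.042732 − 0.045387)/0.005764 = -0.002655/0.005764 = -0.461.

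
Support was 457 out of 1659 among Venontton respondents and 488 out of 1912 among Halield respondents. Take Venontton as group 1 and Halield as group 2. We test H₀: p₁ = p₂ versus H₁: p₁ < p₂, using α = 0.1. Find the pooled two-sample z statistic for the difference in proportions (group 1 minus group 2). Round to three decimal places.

p̂₁ = 457/1659 = 0.275467, p̂₂ = 488/1912 = 0.255230.
Pooled p̂ = (457+488)/(1659+1912) = 945/3571 = 0.264632.
SE = √(0.194602 × 0.00112579) = 0.014801.
z = (0.275467 − 0.255230)/0.014801 = 0.020237/0.014801 = 1.367.
p-value = P(Z < 1.367) ≈ 0.9142. With α = 0.1, fail to reject H₀.

z = 1.367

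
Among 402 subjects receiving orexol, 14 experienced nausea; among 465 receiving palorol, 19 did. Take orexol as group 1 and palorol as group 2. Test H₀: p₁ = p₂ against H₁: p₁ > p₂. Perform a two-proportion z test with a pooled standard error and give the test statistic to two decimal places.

p̂₁ = 14/402 = 0.03483, p̂₂ = 19/465 = 0.04086.
Pooled p̂ = (14+19)/(402+465) = 33/867 = 0.03806.
SE = √(p̂(1−p̂)(1/n₁+1/n₂)) = √(0.03806·0.96194·0.0046381) = √(0.000169817) = 0.01303.
z = (0.03483 − 0.04086)/0.01303 = -0.00603/0.01303 = -0.46.

z = -0.46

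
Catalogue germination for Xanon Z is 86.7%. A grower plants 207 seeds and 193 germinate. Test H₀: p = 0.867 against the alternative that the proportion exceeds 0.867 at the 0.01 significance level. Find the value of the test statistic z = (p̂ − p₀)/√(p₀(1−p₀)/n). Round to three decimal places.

p̂ = 193/207 ≈ 0.93237.
Standard error under H₀: √(0.867×0.133/207) = 0.02360.
z = (0.93237 − 0.867)/0.02360 = 0.06537/0.02360 = 2.770.
p-value = P(Z > 2.770) ≈ 0.0028; since p < α = 0.01, reject H₀.

z = 2.770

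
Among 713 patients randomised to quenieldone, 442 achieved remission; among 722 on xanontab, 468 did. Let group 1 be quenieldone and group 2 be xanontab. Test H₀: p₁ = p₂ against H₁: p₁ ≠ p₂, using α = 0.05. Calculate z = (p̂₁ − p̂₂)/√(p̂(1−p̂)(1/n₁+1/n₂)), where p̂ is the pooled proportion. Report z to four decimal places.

z = -1.1122

p̂₁ = 442/713 ≈ 0.6199158, p̂₂ = 468/722 ≈ 0.6481994.
Pooled p̂ = (442+468)/(713+722) = 910/1435 = 0.6341463.
SE = √(p̂(1−p̂)(1/n₁+1/n₂)) = √(0.6341463·0.3658537·0.00278757) = √(0.000646729) = 0.0254309.
z = (0.6199158 − 0.6481994)/0.0254309 = -0.0282836/0.0254309 = -1.1122.
p-value = 2·P(Z > 1.112) ≈ 0.2661. With α = 0.05, fail to reject H₀.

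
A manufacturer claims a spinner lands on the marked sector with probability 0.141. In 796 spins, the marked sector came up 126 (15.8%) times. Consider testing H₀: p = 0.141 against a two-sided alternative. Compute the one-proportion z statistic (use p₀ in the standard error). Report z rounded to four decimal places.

p̂ = 126/796 = 0.158291.
SE = √(p₀(1−p₀)/n) = √(0.12112/796) = 0.012335.
z = (0.158291 − 0.141)/0.012335 = 0.017291/0.012335 = 1.4018.
p-value = 2·P(Z > 1.402) ≈ 0.1610.

z = 1.4018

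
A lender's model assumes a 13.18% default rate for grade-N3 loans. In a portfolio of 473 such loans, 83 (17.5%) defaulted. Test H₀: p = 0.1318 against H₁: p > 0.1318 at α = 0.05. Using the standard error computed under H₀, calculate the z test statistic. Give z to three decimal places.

p̂ = 83/473 ≈ 0.175476.
Under H₀, SE = √(0.1318·0.8682/473) = √(0.000241921) = 0.015554.
z = (0.175476 − 0.1318)/0.015554 = 0.043676/0.015554 = 2.808.
p-value = P(Z > 2.808) ≈ 0.0025, so at α = 0.05 we reject H₀.

z = 2.808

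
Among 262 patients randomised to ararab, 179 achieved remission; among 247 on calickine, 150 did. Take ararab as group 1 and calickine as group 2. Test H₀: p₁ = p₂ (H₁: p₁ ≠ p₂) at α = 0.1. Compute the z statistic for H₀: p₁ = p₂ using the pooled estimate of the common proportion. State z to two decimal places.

p̂₁ = 179/262 = 0.6832, p̂₂ = 150/247 = 0.6073.
Pooled p̂ = (179+150)/(262+247) = 329/509 = 0.6464.
SE = √(0.228577 × 0.00786538) = 0.0424.
z = (0.6832 − 0.6073)/0.0424 = 0.0759/0.0424 = 1.79.
p-value = 2·P(Z > 1.790) ≈ 0.0734; since p < α = 0.1, reject H₀.

z = 1.79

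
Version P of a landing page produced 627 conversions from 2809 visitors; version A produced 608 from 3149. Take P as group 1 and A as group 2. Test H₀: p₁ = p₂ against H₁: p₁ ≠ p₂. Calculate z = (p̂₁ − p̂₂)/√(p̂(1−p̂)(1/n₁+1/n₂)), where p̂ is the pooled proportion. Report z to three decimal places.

p̂₁ = 627/2809 ≈ 0.22321, p̂₂ = 608/3149 ≈ 0.19308.
Pooled p̂ = (627+608)/(2809+3149) = 1235/5958 = 0.20728.
SE = √(0.164318 × 0.00067356) = 0.01052.
z = (0.22321 − 0.19308)/0.01052 = 0.03013/0.01052 = 2.864.

z = 2.864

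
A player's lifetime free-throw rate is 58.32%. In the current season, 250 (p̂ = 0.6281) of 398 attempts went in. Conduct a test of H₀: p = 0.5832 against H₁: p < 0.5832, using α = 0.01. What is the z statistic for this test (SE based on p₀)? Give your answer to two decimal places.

z = 1.82

p̂ = 250/398 ≈ 0.6281.
Standard error under H₀: √(0.5832×0.4168/398) = 0.0247.
z = (0.6281 − 0.5832)/0.0247 = 0.0449/0.0247 = 1.82.
p-value = P(Z < 1.818) ≈ 0.9655. With α = 0.01, fail to reject H₀.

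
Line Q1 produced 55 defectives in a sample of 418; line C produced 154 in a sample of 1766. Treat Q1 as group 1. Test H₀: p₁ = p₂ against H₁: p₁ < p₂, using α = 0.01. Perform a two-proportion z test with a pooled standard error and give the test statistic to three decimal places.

p̂₁ = 55/418 ≈ 0.131579, p̂₂ = 154/1766 ≈ 0.087203.
Pooled p̂ = (55+154)/(418+1766) = 209/2184 = 0.095696.
SE = √(0.0865383 × 0.0029586) = 0.016001.
z = (0.131579 − 0.087203)/0.016001 = 0.044376/0.016001 = 2.773.
p-value = P(Z < 2.773) ≈ 0.9972. With α = 0.01, fail to reject H₀.

z = 2.773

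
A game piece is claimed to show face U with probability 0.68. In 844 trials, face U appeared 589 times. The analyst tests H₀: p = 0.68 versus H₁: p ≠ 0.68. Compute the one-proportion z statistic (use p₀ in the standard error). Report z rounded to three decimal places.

z = 1.113

p̂ = 589/844 = 0.69787.
Under H₀, SE = √(0.68·0.32/844) = √(0.00025782) = 0.01606.
z = (0.69787 − 0.68)/0.01606 = 0.01787/0.01606 = 1.113.
p-value = 2·P(Z > 1.113) ≈ 0.2658.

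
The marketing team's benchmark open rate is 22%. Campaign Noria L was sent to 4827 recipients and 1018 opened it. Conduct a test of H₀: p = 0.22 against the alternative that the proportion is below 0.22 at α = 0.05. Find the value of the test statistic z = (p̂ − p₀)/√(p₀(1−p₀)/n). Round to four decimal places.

p̂ = 1018/4827 = 0.2108970.
SE = √(p₀(1−p₀)/n) = √(0.1716/4827) = 0.0059624.
z = (0.2108970 − 0.22)/0.0059624 = -0.0091030/0.0059624 = -1.5267.
p-value = P(Z < -1.527) ≈ 0.0634, so at α = 0.05 we fail to reject H₀.

z = -1.5267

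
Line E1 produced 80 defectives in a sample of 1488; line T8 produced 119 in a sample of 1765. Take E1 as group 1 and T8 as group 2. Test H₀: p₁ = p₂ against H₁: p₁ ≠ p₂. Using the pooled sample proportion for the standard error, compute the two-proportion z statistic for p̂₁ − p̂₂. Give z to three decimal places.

z = -1.619

p̂₁ = 80/1488 ≈ 0.0537634, p̂₂ = 119/1765 ≈ 0.0674221.
Pooled p̂ = (80+119)/(1488+1765) = 199/3253 = 0.0611743.
SE = √(0.057432 × 0.00123862) = 0.0084342.
z = (0.0537634 − 0.0674221)/0.0084342 = -0.0136587/0.0084342 = -1.619.
Two-sided p-value ≈ 2·Φ(−1.619) = 0.1054.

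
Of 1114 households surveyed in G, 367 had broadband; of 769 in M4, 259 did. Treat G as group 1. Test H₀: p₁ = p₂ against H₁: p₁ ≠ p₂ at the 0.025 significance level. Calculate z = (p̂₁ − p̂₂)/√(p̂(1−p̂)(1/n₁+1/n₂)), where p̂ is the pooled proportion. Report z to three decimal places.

z = -0.333

p̂₁ = 367/1114 ≈ 0.32944, p̂₂ = 259/769 ≈ 0.33680.
Pooled p̂ = (367+259)/(1114+769) = 626/1883 = 0.33245.
SE = √(0.221926 × 0.00219806) = 0.02209.
z = (0.32944 − 0.33680)/0.02209 = -0.00736/0.02209 = -0.333.
Two-sided p-value ≈ 2·Φ(−0.333) = 0.7390; since p > α = 0.025, fail to reject H₀.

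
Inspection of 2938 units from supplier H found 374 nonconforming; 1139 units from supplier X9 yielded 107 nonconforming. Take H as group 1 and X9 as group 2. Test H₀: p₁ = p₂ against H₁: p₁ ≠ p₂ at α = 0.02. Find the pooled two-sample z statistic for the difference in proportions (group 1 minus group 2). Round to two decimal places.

p̂₁ = 374/2938 = 0.1273, p̂₂ = 107/1139 = 0.0939.
Pooled p̂ = (374+107)/(2938+1139) = 481/4077 = 0.1180.
SE = √(p̂(1−p̂)(1/n₁+1/n₂)) = √(0.1180·0.8820·0.00121833) = √(0.000126779) = 0.0113.
z = (0.1273 − 0.0939)/0.0113 = 0.0334/0.0113 = 2.96.
Two-sided p-value ≈ 2·Φ(−2.962) = 0.0031; since p < α = 0.02, reject H₀.

z = 2.96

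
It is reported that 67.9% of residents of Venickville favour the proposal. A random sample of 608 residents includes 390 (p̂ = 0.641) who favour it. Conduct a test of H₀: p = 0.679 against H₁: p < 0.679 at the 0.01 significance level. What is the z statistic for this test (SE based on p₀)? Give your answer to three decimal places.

z = -1.983

p̂ = 390/608 = 0.641447.
SE = √(p₀(1−p₀)/n) = √(0.21796/608) = 0.018934.
z = (0.641447 − 0.679)/0.018934 = -0.037553/0.018934 = -1.983.
p-value = P(Z < -1.983) ≈ 0.0237. With α = 0.01, fail to reject H₀.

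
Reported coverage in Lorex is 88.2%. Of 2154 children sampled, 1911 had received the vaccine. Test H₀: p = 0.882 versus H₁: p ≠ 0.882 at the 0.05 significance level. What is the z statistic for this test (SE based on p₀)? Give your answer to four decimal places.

z = 0.7462

p̂ = 1911/2154 ≈ 0.887187.
Standard error under H₀: √(0.882×0.118/2154) = 0.006951.
z = (0.887187 − 0.882)/0.006951 = 0.005187/0.006951 = 0.7462.
p-value = 2·P(Z > 0.746) ≈ 0.4556. With α = 0.05, fail to reject H₀.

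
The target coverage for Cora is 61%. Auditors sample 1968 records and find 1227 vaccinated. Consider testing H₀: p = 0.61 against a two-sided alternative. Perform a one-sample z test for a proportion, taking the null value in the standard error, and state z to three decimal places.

p̂ = 1227/1968 = 0.623476.
SE = √(p₀(1−p₀)/n) = √(0.2379/1968) = 0.010995.
z = (0.623476 − 0.61)/0.010995 = 0.013476/0.010995 = 1.226.
p-value = 2·P(Z > 1.226) ≈ 0.2203.

z = 1.226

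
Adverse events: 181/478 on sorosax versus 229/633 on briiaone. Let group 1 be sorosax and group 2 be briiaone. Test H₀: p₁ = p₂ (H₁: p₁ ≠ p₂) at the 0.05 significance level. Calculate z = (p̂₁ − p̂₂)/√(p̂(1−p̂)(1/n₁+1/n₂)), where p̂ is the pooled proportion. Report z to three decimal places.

p̂₁ = 181/478 = 0.37866, p̂₂ = 229/633 = 0.36177.
Pooled p̂ = (181+229)/(478+633) = 410/1111 = 0.36904.
SE = √(0.232849 × 0.00367183) = 0.02924.
z = (0.37866 − 0.36177)/0.02924 = 0.01689/0.02924 = 0.578.
Two-sided p-value ≈ 2·Φ(−0.578) = 0.5635. With α = 0.05, fail to reject H₀.

z = 0.578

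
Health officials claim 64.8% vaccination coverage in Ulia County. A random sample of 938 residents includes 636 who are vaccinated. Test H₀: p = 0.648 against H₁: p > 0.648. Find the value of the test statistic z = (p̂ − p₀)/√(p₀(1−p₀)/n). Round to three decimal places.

z = 1.926

p̂ = 636/938 ≈ 0.678038.
SE = √(p₀(1−p₀)/n) = √(0.2281/938) = 0.015594.
z = (0.678038 − 0.648)/0.015594 = 0.030038/0.015594 = 1.926.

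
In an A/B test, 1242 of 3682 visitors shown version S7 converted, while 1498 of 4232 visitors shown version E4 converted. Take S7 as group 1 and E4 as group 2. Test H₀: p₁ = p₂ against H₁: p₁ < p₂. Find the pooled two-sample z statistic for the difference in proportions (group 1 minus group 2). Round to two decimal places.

z = -1.55

p̂₁ = 1242/3682 ≈ 0.33732, p̂₂ = 1498/4232 ≈ 0.35397.
Pooled p̂ = (1242+1498)/(3682+4232) = 2740/7914 = 0.34622.
SE = √(0.226352 × 0.000507886) = 0.01072.
z = (0.33732 − 0.35397)/0.01072 = -0.01665/0.01072 = -1.55.
p-value = P(Z < -1.553) ≈ 0.0602.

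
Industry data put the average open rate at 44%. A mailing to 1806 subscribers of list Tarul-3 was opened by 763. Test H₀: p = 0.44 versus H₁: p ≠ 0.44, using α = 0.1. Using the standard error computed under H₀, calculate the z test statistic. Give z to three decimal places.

z = -1.500

p̂ = 763/1806 ≈ 0.42248.
Under H₀, SE = √(0.44·0.56/1806) = √(0.000136434) = 0.01168.
z = (0.42248 − 0.44)/0.01168 = -0.01752/0.01168 = -1.500.
Two-sided p-value ≈ 2·Φ(−1.500) = 0.1336. With α = 0.1, fail to reject H₀.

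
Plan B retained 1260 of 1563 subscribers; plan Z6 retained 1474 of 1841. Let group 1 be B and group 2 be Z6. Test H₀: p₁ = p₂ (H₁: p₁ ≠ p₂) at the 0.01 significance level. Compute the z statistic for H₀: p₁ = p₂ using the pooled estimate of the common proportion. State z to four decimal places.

z = 0.4015

p̂₁ = 1260/1563 ≈ 0.806142, p̂₂ = 1474/1841 ≈ 0.800652.
Pooled p̂ = (1260+1474)/(1563+1841) = 2734/3404 = 0.803173.
SE = √(p̂(1−p̂)(1/n₁+1/n₂)) = √(0.803173·0.196827·0.00118298) = √(0.000187013) = 0.013675.
z = (0.806142 − 0.800652)/0.013675 = 0.005490/0.013675 = 0.4015.
p-value = 2·P(Z > 0.401) ≈ 0.6881; since p > α = 0.01, fail to reject H₀.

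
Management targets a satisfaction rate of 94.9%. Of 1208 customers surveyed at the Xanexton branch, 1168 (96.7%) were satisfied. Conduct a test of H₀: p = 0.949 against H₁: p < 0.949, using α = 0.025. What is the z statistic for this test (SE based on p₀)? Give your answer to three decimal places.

z = 2.826

p̂ = 1168/1208 = 0.96689.
SE = √(p₀(1−p₀)/n) = √(0.048399/1208) = 0.00633.
z = (0.96689 − 0.949)/0.00633 = 0.01789/0.00633 = 2.826.
p-value = P(Z < 2.826) ≈ 0.9976, so at α = 0.025 we fail to reject H₀.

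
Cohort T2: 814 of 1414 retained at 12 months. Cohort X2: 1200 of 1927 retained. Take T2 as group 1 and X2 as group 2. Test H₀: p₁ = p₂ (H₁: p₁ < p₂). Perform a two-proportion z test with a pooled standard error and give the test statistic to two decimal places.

z = -2.75

p̂₁ = 814/1414 ≈ 0.5757, p̂₂ = 1200/1927 ≈ 0.6227.
Pooled p̂ = (814+1200)/(1414+1927) = 2014/3341 = 0.6028.
SE = √(p̂(1−p̂)(1/n₁+1/n₂)) = √(0.6028·0.3972·0.00122615) = √(0.000293578) = 0.0171.
z = (0.5757 − 0.6227)/0.0171 = -0.0470/0.0171 = -2.75.
p-value = P(Z < -2.746) ≈ 0.0030.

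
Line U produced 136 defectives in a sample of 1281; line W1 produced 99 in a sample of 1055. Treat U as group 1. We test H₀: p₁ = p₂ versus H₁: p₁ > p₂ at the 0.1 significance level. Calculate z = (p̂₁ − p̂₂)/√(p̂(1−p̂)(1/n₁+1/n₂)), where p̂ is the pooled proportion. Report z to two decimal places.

z = 0.99

p̂₁ = 136/1281 = 0.1062, p̂₂ = 99/1055 = 0.0938.
Pooled p̂ = (136+99)/(1281+1055) = 235/2336 = 0.1006.
SE = √(p̂(1−p̂)(1/n₁+1/n₂)) = √(0.1006·0.8994·0.00172851) = √(0.000156394) = 0.0125.
z = (0.1062 − 0.0938)/0.0125 = 0.0124/0.0125 = 0.99.
p-value = P(Z > 0.986) ≈ 0.1621, so at α = 0.1 we fail to reject H₀.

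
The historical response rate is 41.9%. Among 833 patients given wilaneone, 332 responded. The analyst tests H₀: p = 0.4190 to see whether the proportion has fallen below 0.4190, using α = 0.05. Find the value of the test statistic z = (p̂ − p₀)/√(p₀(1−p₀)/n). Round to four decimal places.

z = -1.1957

p̂ = 332/833 = 0.398559.
SE = √(p₀(1−p₀)/n) = √(0.24344/833) = 0.017095.
z = (0.398559 − 0.419)/0.017095 = -0.020441/0.017095 = -1.1957.
p-value = P(Z < -1.196) ≈ 0.1159, so at α = 0.05 we fail to reject H₀.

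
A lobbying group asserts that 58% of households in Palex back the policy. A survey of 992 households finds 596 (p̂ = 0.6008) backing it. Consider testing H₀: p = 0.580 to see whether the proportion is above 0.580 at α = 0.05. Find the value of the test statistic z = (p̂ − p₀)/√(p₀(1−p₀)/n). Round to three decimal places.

p̂ = 596/992 ≈ 0.60081.
Under H₀, SE = √(0.58·0.42/992) = √(0.000245565) = 0.01567.
z = (0.60081 − 0.58)/0.01567 = 0.02081/0.01567 = 1.328.
p-value = P(Z > 1.328) ≈ 0.0921; since p > α = 0.05, fail to reject H₀.

z = 1.328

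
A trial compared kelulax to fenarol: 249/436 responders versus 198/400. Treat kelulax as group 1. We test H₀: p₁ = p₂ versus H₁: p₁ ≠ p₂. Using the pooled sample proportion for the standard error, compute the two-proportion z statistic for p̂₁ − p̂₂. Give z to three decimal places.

z = 2.204

p̂₁ = 249/436 ≈ 0.57110, p̂₂ = 198/400 ≈ 0.49500.
Pooled p̂ = (249+198)/(436+400) = 447/836 = 0.53469.
SE = √(p̂(1−p̂)(1/n₁+1/n₂)) = √(0.53469·0.46531·0.00479358) = √(0.00119263) = 0.03453.
z = (0.57110 − 0.49500)/0.03453 = 0.07610/0.03453 = 2.204.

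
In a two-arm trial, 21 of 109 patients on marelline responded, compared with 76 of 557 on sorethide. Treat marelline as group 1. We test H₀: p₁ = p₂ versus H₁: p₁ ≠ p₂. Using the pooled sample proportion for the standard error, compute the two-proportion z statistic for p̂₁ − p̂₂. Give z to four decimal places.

z = 1.5216

p̂₁ = 21/109 ≈ 0.192661, p̂₂ = 76/557 ≈ 0.136445.
Pooled p̂ = (21+76)/(109+557) = 97/666 = 0.145646.
SE = √(0.124433 × 0.0109696) = 0.036946.
z = (0.192661 − 0.136445)/0.036946 = 0.056216/0.036946 = 1.5216.
p-value = 2·P(Z > 1.522) ≈ 0.1281.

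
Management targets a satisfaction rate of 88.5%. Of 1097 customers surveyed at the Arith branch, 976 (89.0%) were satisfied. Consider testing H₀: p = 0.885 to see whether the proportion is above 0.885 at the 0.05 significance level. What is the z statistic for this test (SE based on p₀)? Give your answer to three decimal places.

p̂ = 976/1097 ≈ 0.88970.
Under H₀, SE = √(0.885·0.115/1097) = √(9.27758e-05) = 0.00963.
z = (0.88970 − 0.885)/0.00963 = 0.00470/0.00963 = 0.488.
p-value = P(Z > 0.488) ≈ 0.3128; since p > α = 0.05, fail to reject H₀.

z = 0.488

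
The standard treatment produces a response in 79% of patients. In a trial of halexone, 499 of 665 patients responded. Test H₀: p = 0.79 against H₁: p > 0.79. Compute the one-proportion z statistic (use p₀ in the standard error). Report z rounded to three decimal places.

p̂ = 499/665 = 0.75038.
Standard error under H₀: √(0.79×0.21/665) = 0.01579.
z = (0.75038 − 0.79)/0.01579 = -0.03962/0.01579 = -2.509.
p-value = P(Z > -2.509) ≈ 0.9939.

z = -2.509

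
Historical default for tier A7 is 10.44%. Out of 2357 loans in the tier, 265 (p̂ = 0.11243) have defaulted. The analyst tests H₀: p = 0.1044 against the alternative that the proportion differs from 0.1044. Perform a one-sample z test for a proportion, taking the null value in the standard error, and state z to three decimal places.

z = 1.275

p̂ = 265/2357 ≈ 0.11243.
Standard error under H₀: √(0.1044×0.8956/2357) = 0.00630.
z = (0.11243 − 0.1044)/0.00630 = 0.00803/0.00630 = 1.275.
Two-sided p-value ≈ 2·Φ(−1.275) = 0.2023.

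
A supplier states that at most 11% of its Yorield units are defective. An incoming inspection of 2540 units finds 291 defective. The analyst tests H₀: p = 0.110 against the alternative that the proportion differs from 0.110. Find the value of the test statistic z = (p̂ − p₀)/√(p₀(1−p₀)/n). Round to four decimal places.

z = 0.7356

p̂ = 291/2540 ≈ 0.1145669.
Standard error under H₀: √(0.11×0.89/2540) = 0.0062083.
z = (0.1145669 − 0.11)/0.0062083 = 0.0045669/0.0062083 = 0.7356.
p-value = 2·P(Z > 0.736) ≈ 0.4620.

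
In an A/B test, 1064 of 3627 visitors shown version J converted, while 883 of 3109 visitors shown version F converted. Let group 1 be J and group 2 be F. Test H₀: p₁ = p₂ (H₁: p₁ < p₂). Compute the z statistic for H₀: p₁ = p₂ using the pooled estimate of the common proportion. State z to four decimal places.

z = 0.8431

p̂₁ = 1064/3627 ≈ 0.293355, p̂₂ = 883/3109 ≈ 0.284014.
Pooled p̂ = (1064+883)/(3627+3109) = 1947/6736 = 0.289044.
SE = √(0.205498 × 0.000597357) = 0.011080.
z = (0.293355 − 0.284014)/0.011080 = 0.009341/0.011080 = 0.8431.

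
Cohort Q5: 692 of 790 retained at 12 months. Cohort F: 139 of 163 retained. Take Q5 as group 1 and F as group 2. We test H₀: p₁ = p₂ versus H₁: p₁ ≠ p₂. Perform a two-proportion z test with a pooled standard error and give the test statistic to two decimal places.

p̂₁ = 692/790 = 0.87595, p̂₂ = 139/163 = 0.85276.
Pooled p̂ = (692+139)/(790+163) = 831/953 = 0.87198.
SE = √(p̂(1−p̂)(1/n₁+1/n₂)) = √(0.87198·0.12802·0.00740079) = √(0.000826139) = 0.02874.
z = (0.87595 − 0.85276)/0.02874 = 0.02319/0.02874 = 0.81.

z = 0.81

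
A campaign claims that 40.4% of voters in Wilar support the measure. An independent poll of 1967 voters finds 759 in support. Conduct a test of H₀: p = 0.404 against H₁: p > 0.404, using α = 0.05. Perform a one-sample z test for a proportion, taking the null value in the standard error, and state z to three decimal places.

z = -1.639

p̂ = 759/1967 = 0.38587.
Standard error under H₀: √(0.404×0.596/1967) = 0.01106.
z = (0.38587 − 0.404)/0.01106 = -0.01813/0.01106 = -1.639.
p-value = P(Z > -1.639) ≈ 0.9494. With α = 0.05, fail to reject H₀.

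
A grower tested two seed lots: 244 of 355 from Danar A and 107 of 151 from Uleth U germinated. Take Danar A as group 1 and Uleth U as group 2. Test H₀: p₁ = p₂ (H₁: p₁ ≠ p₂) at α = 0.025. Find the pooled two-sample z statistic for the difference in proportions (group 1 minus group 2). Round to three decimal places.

z = -0.475

p̂₁ = 244/355 ≈ 0.68732, p̂₂ = 107/151 ≈ 0.70861.
Pooled p̂ = (244+107)/(355+151) = 351/506 = 0.69368.
SE = √(0.21249 × 0.00943942) = 0.04479.
z = (0.68732 − 0.70861)/0.04479 = -0.02129/0.04479 = -0.475.
Two-sided p-value ≈ 2·Φ(−0.475) = 0.6346; since p > α = 0.025, fail to reject H₀.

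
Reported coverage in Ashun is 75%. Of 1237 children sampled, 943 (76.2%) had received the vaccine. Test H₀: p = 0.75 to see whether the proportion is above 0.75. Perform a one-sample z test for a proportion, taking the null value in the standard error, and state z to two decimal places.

z = 1.00

p̂ = 943/1237 = 0.7623.
Under H₀, SE = √(0.75·0.25/1237) = √(0.000151576) = 0.0123.
z = (0.7623 − 0.75)/0.0123 = 0.0123/0.0123 = 1.00.
p-value = P(Z > 1.001) ≈ 0.1583.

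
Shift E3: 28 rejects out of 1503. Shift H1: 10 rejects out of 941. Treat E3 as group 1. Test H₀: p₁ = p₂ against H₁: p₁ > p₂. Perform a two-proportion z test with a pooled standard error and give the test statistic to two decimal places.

p̂₁ = 28/1503 ≈ 0.01863, p̂₂ = 10/941 ≈ 0.01063.
Pooled p̂ = (28+10)/(1503+941) = 38/2444 = 0.01555.
SE = √(0.0153065 × 0.00172804) = 0.00514.
z = (0.01863 − 0.01063)/0.00514 = 0.00800/0.00514 = 1.56.

z = 1.56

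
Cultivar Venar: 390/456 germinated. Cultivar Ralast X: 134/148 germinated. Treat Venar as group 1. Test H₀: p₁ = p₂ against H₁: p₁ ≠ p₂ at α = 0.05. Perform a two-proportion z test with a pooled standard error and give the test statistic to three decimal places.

z = -1.564

p̂₁ = 390/456 ≈ 0.85526, p̂₂ = 134/148 ≈ 0.90541.
Pooled p̂ = (390+134)/(456+148) = 524/604 = 0.86755.
SE = √(0.114907 × 0.00894974) = 0.03207.
z = (0.85526 − 0.90541)/0.03207 = -0.05015/0.03207 = -1.564.
p-value = 2·P(Z > 1.564) ≈ 0.1179. With α = 0.05, fail to reject H₀.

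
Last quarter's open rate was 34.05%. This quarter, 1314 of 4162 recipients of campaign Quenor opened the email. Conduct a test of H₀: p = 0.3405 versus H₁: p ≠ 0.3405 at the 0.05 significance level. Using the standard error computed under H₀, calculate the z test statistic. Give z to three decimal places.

z = -3.374

p̂ = 1314/4162 ≈ 0.3157136.
Under H₀, SE = √(0.3405·0.6595/4162) = √(5.39548e-05) = 0.0073454.
z = (0.3157136 − 0.3405)/0.0073454 = -0.0247864/0.0073454 = -3.374.
p-value = 2·P(Z > 3.374) ≈ 0.0007, so at α = 0.05 we reject H₀.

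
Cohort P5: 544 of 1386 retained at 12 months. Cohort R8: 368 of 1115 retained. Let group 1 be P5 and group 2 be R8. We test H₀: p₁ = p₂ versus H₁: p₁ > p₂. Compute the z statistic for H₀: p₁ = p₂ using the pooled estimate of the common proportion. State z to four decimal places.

p̂₁ = 544/1386 ≈ 0.3924964, p̂₂ = 368/1115 ≈ 0.3300448.
Pooled p̂ = (544+368)/(1386+1115) = 912/2501 = 0.3646541.
SE = √(0.231681 × 0.00161836) = 0.0193635.
z = (0.3924964 − 0.3300448)/0.0193635 = 0.0624516/0.0193635 = 3.2252.
p-value = P(Z > 3.225) ≈ 0.0006.

z = 3.2252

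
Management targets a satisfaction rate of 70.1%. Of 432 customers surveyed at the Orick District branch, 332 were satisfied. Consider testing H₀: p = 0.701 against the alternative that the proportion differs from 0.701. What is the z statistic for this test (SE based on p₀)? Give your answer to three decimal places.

p̂ = 332/432 = 0.76852.
Standard error under H₀: √(0.701×0.299/432) = 0.02203.
z = (0.76852 − 0.701)/0.02203 = 0.06752/0.02203 = 3.065.

z = 3.065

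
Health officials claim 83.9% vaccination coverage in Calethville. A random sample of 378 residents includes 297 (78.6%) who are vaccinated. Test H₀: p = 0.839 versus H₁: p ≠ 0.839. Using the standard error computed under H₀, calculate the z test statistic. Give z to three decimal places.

z = -2.819

p̂ = 297/378 ≈ 0.785714.
Standard error under H₀: √(0.839×0.161/378) = 0.018904.
z = (0.785714 − 0.839)/0.018904 = -0.053286/0.018904 = -2.819.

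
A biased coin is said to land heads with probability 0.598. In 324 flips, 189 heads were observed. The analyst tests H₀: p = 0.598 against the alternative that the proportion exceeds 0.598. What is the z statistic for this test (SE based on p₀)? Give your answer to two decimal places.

p̂ = 189/324 ≈ 0.5833.
Under H₀, SE = √(0.598·0.402/324) = √(0.000741963) = 0.0272.
z = (0.5833 − 0.598)/0.0272 = -0.0147/0.0272 = -0.54.

z = -0.54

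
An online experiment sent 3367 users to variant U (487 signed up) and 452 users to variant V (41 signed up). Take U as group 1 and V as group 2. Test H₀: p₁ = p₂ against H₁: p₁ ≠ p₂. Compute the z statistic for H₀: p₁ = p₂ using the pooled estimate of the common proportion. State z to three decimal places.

z = 3.119

p̂₁ = 487/3367 = 0.14464, p̂₂ = 41/452 = 0.09071.
Pooled p̂ = (487+41)/(3367+452) = 528/3819 = 0.13826.
SE = √(p̂(1−p̂)(1/n₁+1/n₂)) = √(0.13826·0.86174·0.00250939) = √(0.000298972) = 0.01729.
z = (0.14464 − 0.09071)/0.01729 = 0.05393/0.01729 = 3.119.
p-value = 2·P(Z > 3.119) ≈ 0.0018.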